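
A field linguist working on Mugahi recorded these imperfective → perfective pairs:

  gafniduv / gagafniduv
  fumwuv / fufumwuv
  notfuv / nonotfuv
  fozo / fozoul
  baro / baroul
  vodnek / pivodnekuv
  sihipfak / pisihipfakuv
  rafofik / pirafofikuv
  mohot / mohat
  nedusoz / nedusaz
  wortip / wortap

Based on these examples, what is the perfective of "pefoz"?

pefaz

fozo and mohot both have last vowel 'o' yet inflect differently (fozoul, mohat), so the last vowel is not what conditions the rule; the final letter is.
"pefoz" ends in -z. The one such stem in the data (nedusoz → nedusaz) changes the last vowel to 'a' (as do mohot, wortip), so the same rule applies.
So pefoz → pefaz.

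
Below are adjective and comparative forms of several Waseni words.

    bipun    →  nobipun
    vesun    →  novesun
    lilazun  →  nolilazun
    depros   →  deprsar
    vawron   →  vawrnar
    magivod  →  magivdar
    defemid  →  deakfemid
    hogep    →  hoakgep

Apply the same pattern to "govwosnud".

nogovwosnud

bipun and vawron both end in -n yet inflect differently (nobipun, vawrnar), so the final letter is not what conditions the rule; the last vowel is.
"govwosnud" has last vowel 'u'. The stems whose last vowel is 'u' (bipun → nobipun, vesun → novesun, lilazun → nolilazun) add the prefix no-.
The other patterns: stems whose last vowel is 'o' delete the last vowel and add -ar; stems whose last vowel is 'e' or 'i' insert -ak- after the first vowel.
So govwosnud → nogovwosnud.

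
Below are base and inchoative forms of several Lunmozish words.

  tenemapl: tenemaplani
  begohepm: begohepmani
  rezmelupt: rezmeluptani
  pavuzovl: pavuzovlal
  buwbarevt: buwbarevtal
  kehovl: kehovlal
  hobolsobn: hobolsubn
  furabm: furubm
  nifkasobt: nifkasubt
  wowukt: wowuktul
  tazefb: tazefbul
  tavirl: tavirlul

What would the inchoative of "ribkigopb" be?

ribkigopbani

tenemapl and pavuzovl both end in -l yet inflect differently (tenemaplani, pavuzovlal), so the final letter is not what conditions the rule; the second-to-last letter is.
"ribkigopb" has second-to-last letter 'p'. The stems whose second-to-last letter is 'p' (tenemapl → tenemaplani, begohepm → begohepmani, rezmelupt → rezmeluptani) add -ani.
The other patterns: stems whose second-to-last letter is 'v' add -al; stems whose second-to-last letter is 'b' change the last vowel to 'u'; stems whose second-to-last letter is 'f', 'k' or 'r' add -ul.
So ribkigopb → ribkigopbani.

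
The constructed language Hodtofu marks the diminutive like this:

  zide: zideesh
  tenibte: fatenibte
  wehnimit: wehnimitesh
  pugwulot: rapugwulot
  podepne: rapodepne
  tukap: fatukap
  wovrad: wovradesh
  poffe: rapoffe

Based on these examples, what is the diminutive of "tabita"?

fatabita

tenibte and podepne both end in -e yet inflect differently (fatenibte, rapodepne), so the final letter is not what conditions the rule; the first letter is.
"tabita" begins with t-. The stems beginning with t- (tukap → fatukap, tenibte → fatenibte) add the prefix fa-.
The other patterns: stems beginning with p- add the prefix ra-; stems beginning with w- or z- add -esh.
So tabita → fatabita.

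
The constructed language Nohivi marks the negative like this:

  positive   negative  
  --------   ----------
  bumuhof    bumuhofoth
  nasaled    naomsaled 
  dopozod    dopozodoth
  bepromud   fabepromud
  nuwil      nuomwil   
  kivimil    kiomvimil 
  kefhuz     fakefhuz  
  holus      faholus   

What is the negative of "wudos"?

wudosoth

"wudos" has last vowel 'o'. The stems whose last vowel is 'o' (dopozod → dopozodoth, bumuhof → bumuhofoth) add -oth.
So wudos → wudosoth.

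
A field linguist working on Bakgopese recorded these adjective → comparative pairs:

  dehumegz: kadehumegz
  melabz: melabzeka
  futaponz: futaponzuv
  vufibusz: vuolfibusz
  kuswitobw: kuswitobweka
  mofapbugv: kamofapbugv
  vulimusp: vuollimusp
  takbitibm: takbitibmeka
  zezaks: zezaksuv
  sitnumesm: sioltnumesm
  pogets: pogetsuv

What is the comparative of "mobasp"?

vufibusz and dehumegz both end in -z yet inflect differently (vuolfibusz, kadehumegz), so the final letter is not what conditions the rule; the second-to-last letter is.
"mobasp" has second-to-last letter 's'. The stems whose second-to-last letter is 's' (sitnumesm → sioltnumesm, vufibusz → vuolfibusz, vulimusp → vuollimusp) insert -ol- after the first vowel.
So mobasp → moolbasp.

moolbasp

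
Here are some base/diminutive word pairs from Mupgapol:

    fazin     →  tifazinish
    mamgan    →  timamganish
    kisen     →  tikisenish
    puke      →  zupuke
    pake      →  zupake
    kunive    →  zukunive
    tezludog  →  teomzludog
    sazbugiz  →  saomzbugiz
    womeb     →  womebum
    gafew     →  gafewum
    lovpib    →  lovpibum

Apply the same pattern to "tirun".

titirunish

"tirun" ends in -n. The stems ending in -n (fazin → tifazinish, mamgan → timamganish, kisen → tikisenish) add ti- … -ish around the stem.
So tirun → titirunish.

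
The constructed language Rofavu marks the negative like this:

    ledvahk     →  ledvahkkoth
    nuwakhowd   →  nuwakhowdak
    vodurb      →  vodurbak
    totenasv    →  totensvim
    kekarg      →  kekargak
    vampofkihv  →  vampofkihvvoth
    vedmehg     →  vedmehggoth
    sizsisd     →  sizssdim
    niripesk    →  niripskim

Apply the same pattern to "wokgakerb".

vampofkihv and totenasv both end in -v yet inflect differently (vampofkihvvoth, totensvim), so the final letter is not what conditions the rule; the second-to-last letter is.
"wokgakerb" has second-to-last letter 'r'. The stems whose second-to-last letter is 'r' (vodurb → vodurbak, kekarg → kekargak) add -ak.
The other patterns: stems whose second-to-last letter is 'h' double the final consonant and add -oth; stems whose second-to-last letter is 's' delete the last vowel and add -im.
So wokgakerb → wokgakerbak.

wokgakerbak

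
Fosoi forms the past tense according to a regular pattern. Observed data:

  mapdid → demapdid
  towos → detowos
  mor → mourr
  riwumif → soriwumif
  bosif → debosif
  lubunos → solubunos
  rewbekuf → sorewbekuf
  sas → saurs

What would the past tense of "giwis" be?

degiwis

sas and towos both end in -s yet inflect differently (saurs, detowos), so the final letter is not what conditions the rule; the number of vowels is.
"giwis" has 2 vowels. The stems with 2 vowels (bosif → debosif, towos → detowos, mapdid → demapdid) add the prefix de-.
So giwis → degiwis.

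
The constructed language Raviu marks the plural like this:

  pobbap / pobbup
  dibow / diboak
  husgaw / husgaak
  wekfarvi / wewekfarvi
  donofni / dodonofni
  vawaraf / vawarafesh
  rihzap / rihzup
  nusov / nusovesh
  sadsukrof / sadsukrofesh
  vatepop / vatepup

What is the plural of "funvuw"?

"funvuw" ends in -w. The stems ending in -w (husgaw → husgaak, dibow → diboak) drop the final letter and add -ak.
The other patterns: stems ending in -p change the last vowel to 'u'; stems ending in -i repeat the first consonant+vowel as a prefix; stems ending in -f or -v add -esh.
So funvuw → funvuak.

funvuak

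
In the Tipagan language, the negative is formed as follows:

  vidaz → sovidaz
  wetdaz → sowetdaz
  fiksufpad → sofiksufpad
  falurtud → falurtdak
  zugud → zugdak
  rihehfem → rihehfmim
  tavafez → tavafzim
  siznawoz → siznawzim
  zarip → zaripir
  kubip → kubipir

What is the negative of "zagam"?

"zagam" has last vowel 'a'. The stems whose last vowel is 'a' (vidaz → sovidaz, wetdaz → sowetdaz, fiksufpad → sofiksufpad) add the prefix so-.
So zagam → sozagam.

sozagam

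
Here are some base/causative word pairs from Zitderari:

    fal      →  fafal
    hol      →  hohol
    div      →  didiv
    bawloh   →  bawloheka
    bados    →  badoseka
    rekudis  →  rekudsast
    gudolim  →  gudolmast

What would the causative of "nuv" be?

nunuv

bados and rekudis both end in -s yet inflect differently (badoseka, rekudsast), so the final letter is not what conditions the rule; the number of vowels is.
"nuv" has 1 vowel. The stems with 1 vowel (fal → fafal, hol → hohol, div → didiv) repeat the first consonant+vowel as a prefix.
The other patterns: stems with 2 vowels add -eka; stems with 3 vowels delete the last vowel and add -ast.
So nuv → nunuv.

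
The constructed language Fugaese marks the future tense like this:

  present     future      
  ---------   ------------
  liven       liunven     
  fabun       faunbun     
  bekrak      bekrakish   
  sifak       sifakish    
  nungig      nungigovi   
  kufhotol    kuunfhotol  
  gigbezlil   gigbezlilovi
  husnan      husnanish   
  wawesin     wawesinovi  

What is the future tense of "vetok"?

veuntok

wawesin and husnan both end in -n yet inflect differently (wawesinovi, husnanish), so the final letter is not what conditions the rule; the last vowel is.
"vetok" has last vowel 'o'. The one such stem in the data (kufhotol → kuunfhotol) inserts -un- after the first vowel (as do fabun, liven), so the same rule applies.
The other patterns: stems whose last vowel is 'i' add -ovi; stems whose last vowel is 'a' add -ish.
So vetok → veuntok.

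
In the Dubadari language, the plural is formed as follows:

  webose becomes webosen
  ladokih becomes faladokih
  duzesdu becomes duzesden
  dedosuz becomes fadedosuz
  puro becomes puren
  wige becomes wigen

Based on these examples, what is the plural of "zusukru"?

dedosuz and duzesdu both have last vowel 'u' yet inflect differently (fadedosuz, duzesden), so the last vowel is not what conditions the rule; whether the stem ends in a vowel or a consonant is.
"zusukru" ends in a vowel. The stems ending in a vowel (wige → wigen, puro → puren, webose → webosen) drop the final letter and add -en.
So zusukru → zusukren.

zusukren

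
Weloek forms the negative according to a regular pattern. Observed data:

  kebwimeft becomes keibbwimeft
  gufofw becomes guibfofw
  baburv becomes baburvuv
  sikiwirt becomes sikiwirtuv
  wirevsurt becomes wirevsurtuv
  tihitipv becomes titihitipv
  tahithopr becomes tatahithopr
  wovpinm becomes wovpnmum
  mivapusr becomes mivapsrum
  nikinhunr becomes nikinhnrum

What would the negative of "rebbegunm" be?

kebwimeft and sikiwirt both end in -t yet inflect differently (keibbwimeft, sikiwirtuv), so the final letter is not what conditions the rule; the second-to-last letter is.
"rebbegunm" has second-to-last letter 'n'. The stems whose second-to-last letter is 'n' (wovpinm → wovpnmum, nikinhunr → nikinhnrum) delete the last vowel and add -um.
So rebbegunm → rebbegnmum.

rebbegnmum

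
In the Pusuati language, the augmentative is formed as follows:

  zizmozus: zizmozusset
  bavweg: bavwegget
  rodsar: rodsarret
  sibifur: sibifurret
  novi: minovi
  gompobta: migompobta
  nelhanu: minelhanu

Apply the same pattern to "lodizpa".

milodizpa

"lodizpa" ends in a vowel. The stems ending in a vowel (novi → minovi, gompobta → migompobta, nelhanu → minelhanu) add the prefix mi-.
So lodizpa → milodizpa.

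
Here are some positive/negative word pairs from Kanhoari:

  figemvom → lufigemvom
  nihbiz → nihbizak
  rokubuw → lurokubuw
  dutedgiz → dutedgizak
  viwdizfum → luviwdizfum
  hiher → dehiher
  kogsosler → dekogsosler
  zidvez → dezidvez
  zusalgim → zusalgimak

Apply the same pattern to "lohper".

delohper

zidvez and nihbiz both end in -z yet inflect differently (dezidvez, nihbizak), so the final letter is not what conditions the rule; the last vowel is.
"lohper" has last vowel 'e'. The stems whose last vowel is 'e' (zidvez → dezidvez, kogsosler → dekogsosler, hiher → dehiher) add the prefix de-.
The other patterns: stems whose last vowel is 'o' or 'u' add the prefix lu-; stems whose last vowel is 'i' add -ak.
So lohper → delohper.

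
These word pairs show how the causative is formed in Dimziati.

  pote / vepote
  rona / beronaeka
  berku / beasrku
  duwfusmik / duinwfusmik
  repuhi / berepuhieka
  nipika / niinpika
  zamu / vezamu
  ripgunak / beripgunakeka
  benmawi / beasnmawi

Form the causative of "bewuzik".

duwfusmik and ripgunak both end in -k yet inflect differently (duinwfusmik, beripgunakeka), so the final letter is not what conditions the rule; the first letter is.
"bewuzik" begins with b-. The stems beginning with b- (berku → beasrku, benmawi → beasnmawi) insert -as- after the first vowel.
The other patterns: stems beginning with d- or n- insert -in- after the first vowel; stems beginning with r- add be- … -eka around the stem; stems beginning with p- or z- add the prefix ve-.
So bewuzik → beaswuzik.

beaswuzik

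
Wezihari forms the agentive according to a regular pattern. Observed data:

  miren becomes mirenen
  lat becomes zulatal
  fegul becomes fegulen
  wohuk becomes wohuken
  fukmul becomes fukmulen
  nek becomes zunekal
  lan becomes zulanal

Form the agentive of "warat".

"warat" has 2 vowels. The stems with 2 vowels (fukmul → fukmulen, miren → mirenen, wohuk → wohuken) add -en.
So warat → waraten.

waraten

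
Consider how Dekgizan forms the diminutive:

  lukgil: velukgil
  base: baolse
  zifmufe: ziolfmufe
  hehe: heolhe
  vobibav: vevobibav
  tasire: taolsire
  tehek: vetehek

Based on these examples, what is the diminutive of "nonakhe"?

tasire and tehek both have last vowel 'e' yet inflect differently (taolsire, vetehek), so the last vowel is not what conditions the rule; the final letter is.
"nonakhe" ends in -e. The stems ending in -e (tasire → taolsire, base → baolse, zifmufe → ziolfmufe) insert -ol- after the first vowel.
So nonakhe → noolnakhe.

noolnakhe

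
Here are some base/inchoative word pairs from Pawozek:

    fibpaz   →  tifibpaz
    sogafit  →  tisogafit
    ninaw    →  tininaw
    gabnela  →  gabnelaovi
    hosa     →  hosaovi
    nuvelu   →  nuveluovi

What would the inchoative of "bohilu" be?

bohiluovi

fibpaz and gabnela both have last vowel 'a' yet inflect differently (tifibpaz, gabnelaovi), so the last vowel is not what conditions the rule; whether the stem ends in a vowel or a consonant is.
"bohilu" ends in a vowel. The stems ending in a vowel (gabnela → gabnelaovi, hosa → hosaovi, nuvelu → nuveluovi) add -ovi.
The other pattern: stems ending in a consonant add the prefix ti-.
So bohilu → bohiluovi.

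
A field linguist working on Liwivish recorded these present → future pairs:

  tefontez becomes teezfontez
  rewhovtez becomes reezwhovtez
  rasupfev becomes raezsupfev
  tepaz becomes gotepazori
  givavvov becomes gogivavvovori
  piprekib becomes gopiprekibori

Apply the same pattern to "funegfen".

rasupfev and givavvov both end in -v yet inflect differently (raezsupfev, gogivavvovori), so the final letter is not what conditions the rule; the last vowel is.
"funegfen" has last vowel 'e'. The stems whose last vowel is 'e' (rasupfev → raezsupfev, tefontez → teezfontez, rewhovtez → reezwhovtez) insert -ez- after the first vowel.
So funegfen → fueznegfen.

fueznegfen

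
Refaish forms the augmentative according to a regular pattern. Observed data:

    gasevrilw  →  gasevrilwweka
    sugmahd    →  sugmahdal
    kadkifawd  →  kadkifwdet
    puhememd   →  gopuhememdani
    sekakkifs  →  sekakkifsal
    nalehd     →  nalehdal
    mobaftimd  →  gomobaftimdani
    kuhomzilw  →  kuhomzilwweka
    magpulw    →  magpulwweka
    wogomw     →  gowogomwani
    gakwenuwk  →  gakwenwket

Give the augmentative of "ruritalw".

ruritalwweka

kadkifawd and puhememd both end in -d yet inflect differently (kadkifwdet, gopuhememdani), so the final letter is not what conditions the rule; the second-to-last letter is.
"ruritalw" has second-to-last letter 'l'. The stems whose second-to-last letter is 'l' (kuhomzilw → kuhomzilwweka, gasevrilw → gasevrilwweka, magpulw → magpulwweka) double the final consonant and add -eka.
The other patterns: stems whose second-to-last letter is 'w' delete the last vowel and add -et; stems whose second-to-last letter is 'm' add go- … -ani around the stem; stems whose second-to-last letter is 'f' or 'h' add -al.
So ruritalw → ruritalwweka.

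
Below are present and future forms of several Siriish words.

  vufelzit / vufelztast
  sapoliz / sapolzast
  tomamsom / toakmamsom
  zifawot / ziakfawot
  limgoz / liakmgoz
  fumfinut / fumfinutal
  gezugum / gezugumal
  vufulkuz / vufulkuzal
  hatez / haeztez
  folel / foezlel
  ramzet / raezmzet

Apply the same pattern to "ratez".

vufelzit and zifawot both end in -t yet inflect differently (vufelztast, ziakfawot), so the final letter is not what conditions the rule; the last vowel is.
"ratez" has last vowel 'e'. The stems whose last vowel is 'e' (hatez → haeztez, folel → foezlel, ramzet → raezmzet) insert -ez- after the first vowel.
The other patterns: stems whose last vowel is 'i' delete the last vowel and add -ast; stems whose last vowel is 'o' insert -ak- after the first vowel; stems whose last vowel is 'u' add -al.
So ratez → raeztez.

raeztez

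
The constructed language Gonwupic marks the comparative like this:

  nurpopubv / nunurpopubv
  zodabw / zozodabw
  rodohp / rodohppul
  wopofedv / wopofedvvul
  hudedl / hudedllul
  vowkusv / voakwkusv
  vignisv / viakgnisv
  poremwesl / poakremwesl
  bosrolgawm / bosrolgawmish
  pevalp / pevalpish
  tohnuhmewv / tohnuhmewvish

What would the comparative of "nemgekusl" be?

neakmgekusl

nurpopubv and wopofedv both end in -v yet inflect differently (nunurpopubv, wopofedvvul), so the final letter is not what conditions the rule; the second-to-last letter is.
"nemgekusl" has second-to-last letter 's'. The stems whose second-to-last letter is 's' (vowkusv → voakwkusv, vignisv → viakgnisv, poremwesl → poakremwesl) insert -ak- after the first vowel.
So nemgekusl → neakmgekusl.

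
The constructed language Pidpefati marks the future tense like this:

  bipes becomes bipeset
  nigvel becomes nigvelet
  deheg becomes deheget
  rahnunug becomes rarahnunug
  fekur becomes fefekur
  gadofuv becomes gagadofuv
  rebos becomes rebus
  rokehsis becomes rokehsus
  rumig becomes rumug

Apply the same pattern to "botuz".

bobotuz

deheg and rahnunug both end in -g yet inflect differently (deheget, rarahnunug), so the final letter is not what conditions the rule; the last vowel is.
"botuz" has last vowel 'u'. The stems whose last vowel is 'u' (rahnunug → rarahnunug, fekur → fefekur, gadofuv → gagadofuv) repeat the first consonant+vowel as a prefix.
So botuz → bobotuz.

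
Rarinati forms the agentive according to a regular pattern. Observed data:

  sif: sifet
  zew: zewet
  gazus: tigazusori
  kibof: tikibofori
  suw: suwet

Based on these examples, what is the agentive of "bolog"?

kibof and sif both end in -f yet inflect differently (tikibofori, sifet), so the final letter is not what conditions the rule; the number of vowels is.
"bolog" has 2 vowels. The stems with 2 vowels (kibof → tikibofori, gazus → tigazusori) add ti- … -ori around the stem.
So bolog → tibologori.

tibologori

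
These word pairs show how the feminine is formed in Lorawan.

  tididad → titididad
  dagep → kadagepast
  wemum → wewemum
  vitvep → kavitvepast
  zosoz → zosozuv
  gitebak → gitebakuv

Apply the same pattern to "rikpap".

gitebak and tididad both have last vowel 'a' yet inflect differently (gitebakuv, titididad), so the last vowel is not what conditions the rule; the final letter is.
"rikpap" ends in -p. The stems ending in -p (vitvep → kavitvepast, dagep → kadagepast) add ka- … -ast around the stem.
The other patterns: stems ending in -k or -z add -uv; stems ending in -d or -m repeat the first consonant+vowel as a prefix.
So rikpap → karikpapast.

karikpapast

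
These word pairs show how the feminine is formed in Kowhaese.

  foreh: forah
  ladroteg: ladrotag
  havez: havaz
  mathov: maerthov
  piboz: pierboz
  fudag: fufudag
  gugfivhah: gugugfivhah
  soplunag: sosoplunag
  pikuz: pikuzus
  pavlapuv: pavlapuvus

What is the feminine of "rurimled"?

havez and piboz both end in -z yet inflect differently (havaz, pierboz), so the final letter is not what conditions the rule; the last vowel is.
"rurimled" has last vowel 'e'. The stems whose last vowel is 'e' (foreh → forah, ladroteg → ladrotag, havez → havaz) change the last vowel to 'a'.
The other patterns: stems whose last vowel is 'o' insert -er- after the first vowel; stems whose last vowel is 'a' repeat the first consonant+vowel as a prefix; stems whose last vowel is 'u' add -us.
So rurimled → rurimlad.

rurimlad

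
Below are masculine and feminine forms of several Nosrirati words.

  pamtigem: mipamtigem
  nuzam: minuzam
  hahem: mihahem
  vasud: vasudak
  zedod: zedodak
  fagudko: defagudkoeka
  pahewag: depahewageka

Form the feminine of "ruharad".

ruharadak

zedod and fagudko both have last vowel 'o' yet inflect differently (zedodak, defagudkoeka), so the last vowel is not what conditions the rule; the final letter is.
"ruharad" ends in -d. The stems ending in -d (vasud → vasudak, zedod → zedodak) add -ak.
The other patterns: stems ending in -m add the prefix mi-; stems ending in -g or -o add de- … -eka around the stem.
So ruharad → ruharadak.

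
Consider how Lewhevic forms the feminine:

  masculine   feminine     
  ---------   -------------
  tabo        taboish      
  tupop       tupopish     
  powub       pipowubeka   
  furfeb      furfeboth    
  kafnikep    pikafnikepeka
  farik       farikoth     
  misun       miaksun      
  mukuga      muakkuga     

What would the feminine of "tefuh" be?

tupop and kafnikep both end in -p yet inflect differently (tupopish, pikafnikepeka), so the final letter is not what conditions the rule; the first letter is.
"tefuh" begins with t-. The stems beginning with t- (tupop → tupopish, tabo → taboish) add -ish.
The other patterns: stems beginning with m- insert -ak- after the first vowel; stems beginning with f- add -oth; stems beginning with k- or p- add pi- … -eka around the stem.
So tefuh → tefuhish.

tefuhish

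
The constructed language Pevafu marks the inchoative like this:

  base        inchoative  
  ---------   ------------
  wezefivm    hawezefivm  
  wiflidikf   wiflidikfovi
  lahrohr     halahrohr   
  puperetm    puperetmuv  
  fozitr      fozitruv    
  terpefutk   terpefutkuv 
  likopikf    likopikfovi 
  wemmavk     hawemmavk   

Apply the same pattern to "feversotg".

feversotguv

"feversotg" has second-to-last letter 't'. The stems whose second-to-last letter is 't' (fozitr → fozitruv, puperetm → puperetmuv, terpefutk → terpefutkuv) add -uv.
The other patterns: stems whose second-to-last letter is 'k' add -ovi; stems whose second-to-last letter is 'h' or 'v' add the prefix ha-.
So feversotg → feversotguv.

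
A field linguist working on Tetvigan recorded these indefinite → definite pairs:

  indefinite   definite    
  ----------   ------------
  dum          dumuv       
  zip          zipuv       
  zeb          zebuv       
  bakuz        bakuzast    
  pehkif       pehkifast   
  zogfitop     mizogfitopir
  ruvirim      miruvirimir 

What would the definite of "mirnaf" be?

"mirnaf" has 2 vowels. The stems with 2 vowels (bakuz → bakuzast, pehkif → pehkifast) add -ast.
So mirnaf → mirnafast.

mirnafast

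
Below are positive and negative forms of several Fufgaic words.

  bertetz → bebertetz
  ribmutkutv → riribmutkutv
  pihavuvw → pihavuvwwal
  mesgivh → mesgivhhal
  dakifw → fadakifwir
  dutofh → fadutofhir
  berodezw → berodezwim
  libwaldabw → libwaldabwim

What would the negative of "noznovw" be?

noznovwwal

pihavuvw and dakifw both end in -w yet inflect differently (pihavuvwwal, fadakifwir), so the final letter is not what conditions the rule; the second-to-last letter is.
"noznovw" has second-to-last letter 'v'. The stems whose second-to-last letter is 'v' (pihavuvw → pihavuvwwal, mesgivh → mesgivhhal) double the final consonant and add -al.
The other patterns: stems whose second-to-last letter is 't' repeat the first consonant+vowel as a prefix; stems whose second-to-last letter is 'f' add fa- … -ir around the stem; stems whose second-to-last letter is 'b' or 'z' add -im.
So noznovw → noznovwwal.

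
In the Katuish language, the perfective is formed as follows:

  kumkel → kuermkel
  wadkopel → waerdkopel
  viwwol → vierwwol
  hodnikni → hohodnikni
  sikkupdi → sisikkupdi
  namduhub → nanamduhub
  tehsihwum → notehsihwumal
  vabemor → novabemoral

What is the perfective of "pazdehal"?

namduhub and tehsihwum both have last vowel 'u' yet inflect differently (nanamduhub, notehsihwumal), so the last vowel is not what conditions the rule; the final letter is.
"pazdehal" ends in -l. The stems ending in -l (kumkel → kuermkel, wadkopel → waerdkopel, viwwol → vierwwol) insert -er- after the first vowel.
So pazdehal → paerzdehal.

paerzdehal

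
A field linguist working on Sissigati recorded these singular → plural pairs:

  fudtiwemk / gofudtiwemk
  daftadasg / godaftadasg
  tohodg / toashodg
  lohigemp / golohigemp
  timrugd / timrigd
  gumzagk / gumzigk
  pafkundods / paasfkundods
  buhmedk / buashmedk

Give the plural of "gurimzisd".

gogurimzisd

"gurimzisd" has second-to-last letter 's'. The one such stem in the data (daftadasg → godaftadasg) adds the prefix go-, so the same rule applies.
The other patterns: stems whose second-to-last letter is 'g' change the last vowel to 'i'; stems whose second-to-last letter is 'd' insert -as- after the first vowel.
So gurimzisd → gogurimzisd.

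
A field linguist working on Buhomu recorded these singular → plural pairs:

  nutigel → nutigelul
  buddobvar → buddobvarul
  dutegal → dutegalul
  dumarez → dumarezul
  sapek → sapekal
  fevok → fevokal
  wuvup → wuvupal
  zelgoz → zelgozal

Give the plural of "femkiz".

femkizal

"femkiz" has 2 vowels. The stems with 2 vowels (sapek → sapekal, fevok → fevokal, wuvup → wuvupal) add -al.
So femkiz → femkizal.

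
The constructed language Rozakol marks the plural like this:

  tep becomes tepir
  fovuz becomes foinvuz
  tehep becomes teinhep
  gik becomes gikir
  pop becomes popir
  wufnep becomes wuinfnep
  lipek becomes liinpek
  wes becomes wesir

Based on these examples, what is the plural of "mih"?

mihir

gik and lipek both end in -k yet inflect differently (gikir, liinpek), so the final letter is not what conditions the rule; the number of vowels is.
"mih" has 1 vowel. The stems with 1 vowel (wes → wesir, gik → gikir, pop → popir) add -ir.
So mih → mihir.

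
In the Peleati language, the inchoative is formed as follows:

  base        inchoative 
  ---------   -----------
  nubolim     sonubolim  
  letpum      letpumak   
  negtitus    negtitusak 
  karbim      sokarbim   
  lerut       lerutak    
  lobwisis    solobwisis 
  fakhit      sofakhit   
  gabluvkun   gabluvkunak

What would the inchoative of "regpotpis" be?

letpum and nubolim both end in -m yet inflect differently (letpumak, sonubolim), so the final letter is not what conditions the rule; the last vowel is.
"regpotpis" has last vowel 'i'. The stems whose last vowel is 'i' (nubolim → sonubolim, lobwisis → solobwisis, fakhit → sofakhit) add the prefix so-.
So regpotpis → soregpotpis.

soregpotpis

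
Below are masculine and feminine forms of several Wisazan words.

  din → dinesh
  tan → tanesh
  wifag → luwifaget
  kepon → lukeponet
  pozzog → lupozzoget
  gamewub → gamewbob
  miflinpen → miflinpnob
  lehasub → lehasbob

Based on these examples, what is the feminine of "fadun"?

lufadunet

din and kepon both end in -n yet inflect differently (dinesh, lukeponet), so the final letter is not what conditions the rule; the number of vowels is.
"fadun" has 2 vowels. The stems with 2 vowels (wifag → luwifaget, kepon → lukeponet, pozzog → lupozzoget) add lu- … -et around the stem.
So fadun → lufadunet.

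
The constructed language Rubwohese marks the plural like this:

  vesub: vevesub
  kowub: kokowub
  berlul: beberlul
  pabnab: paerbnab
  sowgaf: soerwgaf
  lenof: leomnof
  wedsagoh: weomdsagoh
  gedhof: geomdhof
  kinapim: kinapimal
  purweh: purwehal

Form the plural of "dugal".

duergal

vesub and pabnab both end in -b yet inflect differently (vevesub, paerbnab), so the final letter is not what conditions the rule; the last vowel is.
"dugal" has last vowel 'a'. The stems whose last vowel is 'a' (pabnab → paerbnab, sowgaf → soerwgaf) insert -er- after the first vowel.
So dugal → duergal.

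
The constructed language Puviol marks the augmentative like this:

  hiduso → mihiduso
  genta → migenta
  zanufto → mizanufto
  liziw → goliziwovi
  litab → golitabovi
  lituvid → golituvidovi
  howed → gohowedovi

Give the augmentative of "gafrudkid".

gogafrudkidovi

genta and litab both have last vowel 'a' yet inflect differently (migenta, golitabovi), so the last vowel is not what conditions the rule; whether the stem ends in a vowel or a consonant is.
"gafrudkid" ends in a consonant. The stems ending in a consonant (liziw → goliziwovi, litab → golitabovi, lituvid → golituvidovi) add go- … -ovi around the stem.
So gafrudkid → gogafrudkidovi.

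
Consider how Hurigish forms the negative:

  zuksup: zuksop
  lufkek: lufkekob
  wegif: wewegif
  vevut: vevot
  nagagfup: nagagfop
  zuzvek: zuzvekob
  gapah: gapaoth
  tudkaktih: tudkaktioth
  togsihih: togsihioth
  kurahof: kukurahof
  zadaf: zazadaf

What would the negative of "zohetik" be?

zohetikob

wegif and togsihih both have last vowel 'i' yet inflect differently (wewegif, togsihioth), so the last vowel is not what conditions the rule; the final letter is.
"zohetik" ends in -k. The stems ending in -k (zuzvek → zuzvekob, lufkek → lufkekob) add -ob.
The other patterns: stems ending in -f repeat the first consonant+vowel as a prefix; stems ending in -h drop the final letter and add -oth; stems ending in -p or -t change the last vowel to 'o'.
So zohetik → zohetikob.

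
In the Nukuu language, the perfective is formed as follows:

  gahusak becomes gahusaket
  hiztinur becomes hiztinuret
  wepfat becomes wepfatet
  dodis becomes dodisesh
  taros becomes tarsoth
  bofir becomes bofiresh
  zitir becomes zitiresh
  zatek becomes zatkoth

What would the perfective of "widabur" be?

dodis and taros both end in -s yet inflect differently (dodisesh, tarsoth), so the final letter is not what conditions the rule; the last vowel is.
"widabur" has last vowel 'u'. The one such stem in the data (hiztinur → hiztinuret) adds -et, so the same rule applies.
The other patterns: stems whose last vowel is 'i' add -esh; stems whose last vowel is 'e' or 'o' delete the last vowel and add -oth.
So widabur → widaburet.

widaburet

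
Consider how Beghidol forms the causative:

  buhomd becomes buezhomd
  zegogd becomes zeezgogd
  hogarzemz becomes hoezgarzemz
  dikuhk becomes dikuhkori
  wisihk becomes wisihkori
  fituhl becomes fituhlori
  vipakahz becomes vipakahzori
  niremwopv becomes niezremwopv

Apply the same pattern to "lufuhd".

vipakahz and hogarzemz both end in -z yet inflect differently (vipakahzori, hoezgarzemz), so the final letter is not what conditions the rule; the second-to-last letter is.
"lufuhd" has second-to-last letter 'h'. The stems whose second-to-last letter is 'h' (vipakahz → vipakahzori, dikuhk → dikuhkori, fituhl → fituhlori) add -ori.
The other pattern: stems whose second-to-last letter is 'g', 'm' or 'p' insert -ez- after the first vowel.
So lufuhd → lufuhdori.

lufuhdori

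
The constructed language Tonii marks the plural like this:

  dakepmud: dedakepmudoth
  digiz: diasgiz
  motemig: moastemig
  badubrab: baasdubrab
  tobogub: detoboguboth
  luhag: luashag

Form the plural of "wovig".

tobogub and badubrab both end in -b yet inflect differently (detoboguboth, baasdubrab), so the final letter is not what conditions the rule; the last vowel is.
"wovig" has last vowel 'i'. The stems whose last vowel is 'i' (motemig → moastemig, digiz → diasgiz) insert -as- after the first vowel.
The other pattern: stems whose last vowel is 'u' add de- … -oth around the stem.
So wovig → woasvig.

woasvig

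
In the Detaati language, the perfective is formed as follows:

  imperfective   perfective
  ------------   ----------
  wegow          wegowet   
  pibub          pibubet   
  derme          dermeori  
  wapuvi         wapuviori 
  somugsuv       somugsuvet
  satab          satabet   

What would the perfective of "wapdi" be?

wapdiori

wapuvi and wegow both begin with w- yet inflect differently (wapuviori, wegowet), so the first letter is not what conditions the rule; whether the stem ends in a vowel or a consonant is.
"wapdi" ends in a vowel. The stems ending in a vowel (derme → dermeori, wapuvi → wapuviori) add -ori.
The other pattern: stems ending in a consonant add -et.
So wapdi → wapdiori.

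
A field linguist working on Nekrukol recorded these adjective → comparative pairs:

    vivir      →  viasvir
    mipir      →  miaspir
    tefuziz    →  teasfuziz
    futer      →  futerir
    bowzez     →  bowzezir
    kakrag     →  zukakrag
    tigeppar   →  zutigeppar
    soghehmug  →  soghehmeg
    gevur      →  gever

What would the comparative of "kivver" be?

kivverir

vivir and futer both end in -r yet inflect differently (viasvir, futerir), so the final letter is not what conditions the rule; the last vowel is.
"kivver" has last vowel 'e'. The stems whose last vowel is 'e' (futer → futerir, bowzez → bowzezir) add -ir.
The other patterns: stems whose last vowel is 'i' insert -as- after the first vowel; stems whose last vowel is 'a' add the prefix zu-; stems whose last vowel is 'u' change the last vowel to 'e'.
So kivver → kivverir.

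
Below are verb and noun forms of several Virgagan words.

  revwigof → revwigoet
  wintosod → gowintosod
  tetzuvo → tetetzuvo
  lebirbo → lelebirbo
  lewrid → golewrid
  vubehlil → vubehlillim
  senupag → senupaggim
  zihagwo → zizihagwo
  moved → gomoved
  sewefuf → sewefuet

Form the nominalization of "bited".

"bited" ends in -d. The stems ending in -d (moved → gomoved, lewrid → golewrid, wintosod → gowintosod) add the prefix go-.
The other patterns: stems ending in -o repeat the first consonant+vowel as a prefix; stems ending in -f drop the final letter and add -et; stems ending in -g or -l double the final consonant and add -im.
So bited → gobited.

gobited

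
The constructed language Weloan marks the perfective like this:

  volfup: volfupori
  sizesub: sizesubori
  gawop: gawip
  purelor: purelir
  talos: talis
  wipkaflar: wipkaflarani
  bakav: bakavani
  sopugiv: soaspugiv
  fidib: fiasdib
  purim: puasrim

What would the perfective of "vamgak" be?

"vamgak" has last vowel 'a'. The stems whose last vowel is 'a' (wipkaflar → wipkaflarani, bakav → bakavani) add -ani.
So vamgak → vamgakani.

vamgakani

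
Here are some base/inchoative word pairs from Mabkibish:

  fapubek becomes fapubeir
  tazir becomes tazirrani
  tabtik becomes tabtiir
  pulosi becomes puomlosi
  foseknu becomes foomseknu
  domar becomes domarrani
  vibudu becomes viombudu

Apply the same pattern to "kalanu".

tazir and tabtik both have last vowel 'i' yet inflect differently (tazirrani, tabtiir), so the last vowel is not what conditions the rule; the final letter is.
"kalanu" ends in -u. The stems ending in -u (vibudu → viombudu, foseknu → foomseknu) insert -om- after the first vowel.
So kalanu → kaomlanu.

kaomlanu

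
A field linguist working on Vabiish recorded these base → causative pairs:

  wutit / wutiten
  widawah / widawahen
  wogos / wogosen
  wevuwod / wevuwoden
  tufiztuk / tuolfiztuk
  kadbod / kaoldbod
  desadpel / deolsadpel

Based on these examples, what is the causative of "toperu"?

wevuwod and kadbod both end in -d yet inflect differently (wevuwoden, kaoldbod), so the final letter is not what conditions the rule; the first letter is.
"toperu" begins with t-. The one such stem in the data (tufiztuk → tuolfiztuk) inserts -ol- after the first vowel (as do kadbod, desadpel), so the same rule applies.
The other pattern: stems beginning with w- add -en.
So toperu → toolperu.

toolperu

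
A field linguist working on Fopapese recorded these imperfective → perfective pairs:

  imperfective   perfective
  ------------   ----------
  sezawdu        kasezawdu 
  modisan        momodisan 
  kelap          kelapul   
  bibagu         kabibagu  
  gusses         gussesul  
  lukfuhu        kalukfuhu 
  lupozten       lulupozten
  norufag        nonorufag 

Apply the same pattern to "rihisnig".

ririhisnig

lupozten and gusses both have last vowel 'e' yet inflect differently (lulupozten, gussesul), so the last vowel is not what conditions the rule; the final letter is.
"rihisnig" ends in -g. The one such stem in the data (norufag → nonorufag) repeats the first consonant+vowel as a prefix (as do lupozten, modisan), so the same rule applies.
The other patterns: stems ending in -u add the prefix ka-; stems ending in -p or -s add -ul.
So rihisnig → ririhisnig.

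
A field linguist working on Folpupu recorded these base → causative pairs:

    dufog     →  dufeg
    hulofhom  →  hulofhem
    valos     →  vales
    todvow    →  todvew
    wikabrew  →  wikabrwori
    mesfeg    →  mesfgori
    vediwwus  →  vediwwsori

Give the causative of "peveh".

pevhori

todvow and wikabrew both end in -w yet inflect differently (todvew, wikabrwori), so the final letter is not what conditions the rule; the last vowel is.
"peveh" has last vowel 'e'. The stems whose last vowel is 'e' (wikabrew → wikabrwori, mesfeg → mesfgori) delete the last vowel and add -ori.
The other pattern: stems whose last vowel is 'o' change the last vowel to 'e'.
So peveh → pevhori.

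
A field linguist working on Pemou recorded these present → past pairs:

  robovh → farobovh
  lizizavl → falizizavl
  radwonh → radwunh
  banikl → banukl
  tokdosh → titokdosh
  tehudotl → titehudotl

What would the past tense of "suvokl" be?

suvukl

robovh and radwonh both end in -h yet inflect differently (farobovh, radwunh), so the final letter is not what conditions the rule; the second-to-last letter is.
"suvokl" has second-to-last letter 'k'. The one such stem in the data (banikl → banukl) changes the last vowel to 'u' (as does radwonh), so the same rule applies.
So suvokl → suvukl.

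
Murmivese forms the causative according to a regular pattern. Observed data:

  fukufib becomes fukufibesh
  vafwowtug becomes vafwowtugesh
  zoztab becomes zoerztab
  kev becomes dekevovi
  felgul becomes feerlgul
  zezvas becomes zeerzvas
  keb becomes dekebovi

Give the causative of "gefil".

geerfil

keb and zoztab both end in -b yet inflect differently (dekebovi, zoerztab), so the final letter is not what conditions the rule; the number of vowels is.
"gefil" has 2 vowels. The stems with 2 vowels (zezvas → zeerzvas, felgul → feerlgul, zoztab → zoerztab) insert -er- after the first vowel.
The other patterns: stems with 1 vowel add de- … -ovi around the stem; stems with 3 vowels add -esh.
So gefil → geerfil.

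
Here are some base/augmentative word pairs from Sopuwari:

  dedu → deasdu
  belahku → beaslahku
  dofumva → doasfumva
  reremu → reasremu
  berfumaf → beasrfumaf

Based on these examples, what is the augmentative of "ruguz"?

Every pair shown (dedu → deasdu, belahku → beaslahku, dofumva → doasfumva, …) follows the same rule: insert -as- after the first vowel.
So ruguz → ruasguz.

ruasguz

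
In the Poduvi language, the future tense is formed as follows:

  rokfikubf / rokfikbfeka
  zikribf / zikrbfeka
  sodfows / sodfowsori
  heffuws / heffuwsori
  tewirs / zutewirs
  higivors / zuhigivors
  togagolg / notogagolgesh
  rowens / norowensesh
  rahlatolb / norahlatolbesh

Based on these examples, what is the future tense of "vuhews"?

sodfows and tewirs both end in -s yet inflect differently (sodfowsori, zutewirs), so the final letter is not what conditions the rule; the second-to-last letter is.
"vuhews" has second-to-last letter 'w'. The stems whose second-to-last letter is 'w' (sodfows → sodfowsori, heffuws → heffuwsori) add -ori.
The other patterns: stems whose second-to-last letter is 'b' delete the last vowel and add -eka; stems whose second-to-last letter is 'r' add the prefix zu-; stems whose second-to-last letter is 'l' or 'n' add no- … -esh around the stem.
So vuhews → vuhewsori.

vuhewsori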